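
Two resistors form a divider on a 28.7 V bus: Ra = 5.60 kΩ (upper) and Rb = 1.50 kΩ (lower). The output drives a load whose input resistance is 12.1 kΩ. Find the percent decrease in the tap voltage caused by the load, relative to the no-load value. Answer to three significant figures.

8.91 %

The divider's output (Thévenin) resistance is Ra‖Rb = 1.183 kΩ.
Fractional drop under load = R_th/(R_th + R_L) = 1.183 / (1.183 + 12.1) = 0.08907.
So the output falls by 8.91 %.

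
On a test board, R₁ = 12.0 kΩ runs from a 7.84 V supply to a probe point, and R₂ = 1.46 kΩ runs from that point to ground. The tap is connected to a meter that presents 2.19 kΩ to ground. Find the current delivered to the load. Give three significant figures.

R₂‖R_L = 0.8760 kΩ; V_out = 7.84 × 0.8760/12.88 = 0.5334 V.
I_L = V_out / R_L = 0.5334 / 2.19 kΩ = 0.244 mA.

I_L ≈ 0.244 mA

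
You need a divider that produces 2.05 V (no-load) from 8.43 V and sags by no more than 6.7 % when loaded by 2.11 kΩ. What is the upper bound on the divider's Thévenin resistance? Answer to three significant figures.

Loading drop = R_th/(R_th + R_L) ≤ 0.0670, so R_th ≤ R_L · ε/(1−ε) = 2.11 kΩ × 0.0670/0.9330 = 152 Ω.
(Any R1, R2 with R2/(R1+R2) = 0.243 and R1‖R2 ≤ 152 Ω will meet the spec.)

R_th ≤ 152 Ω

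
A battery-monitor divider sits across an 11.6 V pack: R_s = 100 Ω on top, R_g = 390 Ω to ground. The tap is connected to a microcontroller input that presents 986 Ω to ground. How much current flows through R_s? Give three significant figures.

I ≈ 30.6 mA

R_g‖R_L = 279.5 Ω, so the source sees R_s + R_g‖R_L = 379.5 Ω.
I = 11.6 V / 379.5 Ω = 30.6 mA.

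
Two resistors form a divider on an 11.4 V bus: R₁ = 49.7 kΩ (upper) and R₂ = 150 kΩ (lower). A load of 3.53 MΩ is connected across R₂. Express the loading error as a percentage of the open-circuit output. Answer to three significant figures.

1.05 %

The divider's output (Thévenin) resistance is R₁‖R₂ = 37.33 kΩ.
Fractional drop under load = R_th/(R_th + R_L) = 37.33 / (37.33 + 3530) = 0.01046.
So the output falls by 1.05 %.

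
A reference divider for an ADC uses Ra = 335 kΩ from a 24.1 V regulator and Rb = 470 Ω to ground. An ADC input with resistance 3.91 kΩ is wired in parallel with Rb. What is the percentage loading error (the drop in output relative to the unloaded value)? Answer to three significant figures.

10.7 %

Unloaded V = 24.1 × 470/335500 = 0.033765 V.
Loaded: Rb‖R_L = 419.6 Ω, giving V = 24.1 × 419.6/335400 = 0.030146 V.
Drop = (0.033765 − 0.030146) / 0.033765 = 10.7 %.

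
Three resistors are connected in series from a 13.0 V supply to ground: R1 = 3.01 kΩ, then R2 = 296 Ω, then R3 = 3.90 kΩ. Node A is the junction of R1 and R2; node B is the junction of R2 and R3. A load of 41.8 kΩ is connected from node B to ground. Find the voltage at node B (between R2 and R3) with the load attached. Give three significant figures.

V ≈ 6.75 V

At node B, R3 is in parallel with the load: R3‖R_L = 3567 Ω.
Below node A the resistance is R2 + (R3‖R_L) = 3863 Ω, so V_A = 13.0 × 3863/6873 = 7.307 V.
Then V_B = V_A × (R3‖R_L)/(R2 + R3‖R_L) = 7.307 × 3567/3863 = 6.75 V.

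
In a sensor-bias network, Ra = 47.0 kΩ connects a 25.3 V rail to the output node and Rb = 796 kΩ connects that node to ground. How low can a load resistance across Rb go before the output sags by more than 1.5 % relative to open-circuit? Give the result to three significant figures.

Output resistance R_th = Ra‖Rb = (47.0 × 796)/843.0 = 44.38 kΩ.
The fractional drop is R_th/(R_th + R_L); requiring this ≤ 0.0150 gives R_L ≥ R_th(1/0.0150 − 1) = 44.38 × 65.67 = 2.91 MΩ.

R_L(min) ≈ 2.91 MΩ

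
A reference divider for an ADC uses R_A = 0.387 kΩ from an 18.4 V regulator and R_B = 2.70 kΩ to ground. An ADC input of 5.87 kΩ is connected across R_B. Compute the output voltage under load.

The load sits in parallel with R_B: R_B‖R_L = (2700 × 5870) / (2700 + 5870) = 1849 Ω.
V_out = 18.4 × 1849 / (387 + 1849) = 18.4 × 1849/2236 = 15.2 V.

V_out ≈ 15.2 V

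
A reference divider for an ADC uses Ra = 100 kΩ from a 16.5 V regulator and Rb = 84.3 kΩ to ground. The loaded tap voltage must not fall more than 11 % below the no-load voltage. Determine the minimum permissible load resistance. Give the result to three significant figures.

R_L(min) ≈ 370 kΩ

Output resistance R_th = Ra‖Rb = (100 × 84.3)/184.3 = 45.74 kΩ.
The fractional drop is R_th/(R_th + R_L); requiring this ≤ 0.110 gives R_L ≥ R_th(1/0.110 − 1) = 45.74 × 8.091 = 370 kΩ.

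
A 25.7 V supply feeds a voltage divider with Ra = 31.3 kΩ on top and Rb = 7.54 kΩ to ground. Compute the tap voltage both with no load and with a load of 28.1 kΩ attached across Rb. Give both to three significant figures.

Unloaded: 4.99 V; loaded: 4.10 V

Open-circuit: V = 25.7 × 7.54/(31.3 + 7.54) = 4.99 V.
With the load, Rb becomes Rb‖R_L = 5.945 kΩ, so V = 25.7 × 5.945/37.24 = 4.10 V.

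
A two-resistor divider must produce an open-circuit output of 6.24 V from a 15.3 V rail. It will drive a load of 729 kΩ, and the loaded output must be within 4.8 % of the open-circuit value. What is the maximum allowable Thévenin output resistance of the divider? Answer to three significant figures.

Loading drop = R_th/(R_th + R_L) ≤ 0.0480, so R_th ≤ R_L · ε/(1−ε) = 729 kΩ × 0.0480/0.9520 = 36.8 kΩ.
(Any R1, R2 with R2/(R1+R2) = 0.408 and R1‖R2 ≤ 36.8 kΩ will meet the spec.)

R_th ≤ 36.8 kΩ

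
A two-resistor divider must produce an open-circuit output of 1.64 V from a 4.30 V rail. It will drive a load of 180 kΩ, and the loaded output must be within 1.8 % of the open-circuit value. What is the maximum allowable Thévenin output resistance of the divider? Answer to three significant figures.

R_th ≤ 3.30 kΩ

Loading drop = R_th/(R_th + R_L) ≤ 0.0180, so R_th ≤ R_L · ε/(1−ε) = 180 kΩ × 0.0180/0.9820 = 3.30 kΩ.
(Any R1, R2 with R2/(R1+R2) = 0.381 and R1‖R2 ≤ 3.30 kΩ will meet the spec.)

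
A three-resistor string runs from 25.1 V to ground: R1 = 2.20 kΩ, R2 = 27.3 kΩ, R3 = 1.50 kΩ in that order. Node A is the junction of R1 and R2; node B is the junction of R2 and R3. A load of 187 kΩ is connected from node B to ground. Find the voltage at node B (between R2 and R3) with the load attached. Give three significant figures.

At node B, R3 is in parallel with the load: R3‖R_L = 1.488 kΩ.
Below node A the resistance is R2 + (R3‖R_L) = 28.79 kΩ, so V_A = 25.1 × 28.79/30.99 = 23.32 V.
Then V_B = V_A × (R3‖R_L)/(R2 + R3‖R_L) = 23.32 × 1.488/28.79 = 1.21 V.

V ≈ 1.21 V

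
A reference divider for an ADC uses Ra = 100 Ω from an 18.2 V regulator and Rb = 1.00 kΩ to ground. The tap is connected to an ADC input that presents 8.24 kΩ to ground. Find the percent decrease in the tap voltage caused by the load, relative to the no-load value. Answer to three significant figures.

The divider's output (Thévenin) resistance is Ra‖Rb = 90.91 Ω.
Fractional drop under load = R_th/(R_th + R_L) = 90.91 / (90.91 + 8240) = 0.01091.
So the output falls by 1.09 %.

1.09 %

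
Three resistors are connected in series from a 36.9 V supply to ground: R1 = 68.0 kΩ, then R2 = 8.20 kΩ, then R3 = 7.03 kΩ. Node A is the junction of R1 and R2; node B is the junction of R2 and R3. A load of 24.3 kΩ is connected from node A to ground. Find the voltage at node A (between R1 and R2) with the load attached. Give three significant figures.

V ≈ 4.47 V

Below node A the series string R2+R3 = 15.23 kΩ sits in parallel with the 24.3 kΩ load: 9.362 kΩ.
V_A = 36.9 × 9.362/(68.0 + 9.362) = 4.47 V.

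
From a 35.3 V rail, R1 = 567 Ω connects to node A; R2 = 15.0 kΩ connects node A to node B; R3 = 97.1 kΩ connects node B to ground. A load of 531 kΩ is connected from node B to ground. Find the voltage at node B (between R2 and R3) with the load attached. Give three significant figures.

At node B, R3 is in parallel with the load: R3‖R_L = 82090 Ω.
Below node A the resistance is R2 + (R3‖R_L) = 97090 Ω, so V_A = 35.3 × 97090/97660 = 35.10 V.
Then V_B = V_A × (R3‖R_L)/(R2 + R3‖R_L) = 35.10 × 82090/97090 = 29.7 V.

V ≈ 29.7 V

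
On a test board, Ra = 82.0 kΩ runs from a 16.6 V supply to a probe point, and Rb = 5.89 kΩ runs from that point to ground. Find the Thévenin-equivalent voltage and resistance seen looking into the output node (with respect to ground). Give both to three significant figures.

V_th is the open-circuit tap voltage: 16.6 × 5.89/(82.0 + 5.89) = 1.11 V.
With the supply zeroed, Ra and Rb appear in parallel from the tap: R_th = Ra‖Rb = (82.0 × 5.89)/87.89 = 5.50 kΩ.

V_th = 1.11 V, R_th = 5.50 kΩ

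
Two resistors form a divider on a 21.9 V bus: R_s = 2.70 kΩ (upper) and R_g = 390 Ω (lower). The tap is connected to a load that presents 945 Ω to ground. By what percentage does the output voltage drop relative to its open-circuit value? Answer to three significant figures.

The divider's output (Thévenin) resistance is R_s‖R_g = 340.8 Ω.
Fractional drop under load = R_th/(R_th + R_L) = 340.8 / (340.8 + 945) = 0.2650.
So the output falls by 26.5 %.

26.5 %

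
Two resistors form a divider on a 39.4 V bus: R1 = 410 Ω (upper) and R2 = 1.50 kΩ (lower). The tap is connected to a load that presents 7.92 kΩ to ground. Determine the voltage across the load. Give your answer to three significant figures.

The load sits in parallel with R2: R2‖R_L = (1500 × 7920) / (1500 + 7920) = 1261 Ω.
V_out = 39.4 × 1261 / (410 + 1261) = 39.4 × 1261/1671 = 29.7 V.

V_out ≈ 29.7 V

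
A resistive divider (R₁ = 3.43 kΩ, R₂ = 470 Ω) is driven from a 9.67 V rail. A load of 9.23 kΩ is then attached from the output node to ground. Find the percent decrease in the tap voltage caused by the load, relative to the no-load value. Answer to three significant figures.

4.29 %

The divider's output (Thévenin) resistance is R₁‖R₂ = 413.4 Ω.
Fractional drop under load = R_th/(R_th + R_L) = 413.4 / (413.4 + 9230) = 0.04286.
So the output falls by 4.29 %.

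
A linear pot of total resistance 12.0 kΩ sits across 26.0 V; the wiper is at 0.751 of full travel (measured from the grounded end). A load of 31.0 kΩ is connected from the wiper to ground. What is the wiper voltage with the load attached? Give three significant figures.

V ≈ 18.2 V

The wiper splits the pot into (1−α)R = 2.988 kΩ above and αR = 9.012 kΩ below.
Lower section ‖ load = 6.982 kΩ.
V_wiper = 26.0 × 6.982/(2.988 + 6.982) = 18.2 V.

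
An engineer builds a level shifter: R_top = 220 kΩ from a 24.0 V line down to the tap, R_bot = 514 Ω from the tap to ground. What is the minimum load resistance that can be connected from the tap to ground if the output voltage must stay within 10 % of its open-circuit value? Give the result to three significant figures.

R_L(min) ≈ 4.62 kΩ

Output resistance R_th = R_top‖R_bot = (220000 × 514)/220500 = 512.8 Ω.
The fractional drop is R_th/(R_th + R_L); requiring this ≤ 0.100 gives R_L ≥ R_th(1/0.100 − 1) = 512.8 × 9.000 = 4.62 kΩ.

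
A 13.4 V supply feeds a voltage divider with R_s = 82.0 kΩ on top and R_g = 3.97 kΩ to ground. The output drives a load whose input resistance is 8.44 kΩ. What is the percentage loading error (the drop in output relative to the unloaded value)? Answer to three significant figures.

The divider's output (Thévenin) resistance is R_s‖R_g = 3.787 kΩ.
Fractional drop under load = R_th/(R_th + R_L) = 3.787 / (3.787 + 8.44) = 0.3097.
So the output falls by 31.0 %.

31.0 %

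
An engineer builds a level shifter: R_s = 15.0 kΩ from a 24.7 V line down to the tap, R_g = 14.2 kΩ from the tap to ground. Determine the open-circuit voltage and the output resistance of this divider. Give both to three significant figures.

V_th is the open-circuit tap voltage: 24.7 × 14.2/(15.0 + 14.2) = 12.0 V.
With the supply zeroed, R_s and R_g appear in parallel from the tap: R_th = R_s‖R_g = (15.0 × 14.2)/29.20 = 7.29 kΩ.

V_th = 12.0 V, R_th = 7.29 kΩ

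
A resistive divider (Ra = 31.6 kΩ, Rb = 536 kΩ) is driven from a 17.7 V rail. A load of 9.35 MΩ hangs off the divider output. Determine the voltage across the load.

V_out ≈ 16.7 V

The load sits in parallel with Rb: Rb‖R_L = (536 × 9350) / (536 + 9350) = 506.9 kΩ.
V_out = 17.7 × 506.9 / (31.6 + 506.9) = 17.7 × 506.9/538.5 = 16.7 V.
(Unloaded it would have been 16.7 V.)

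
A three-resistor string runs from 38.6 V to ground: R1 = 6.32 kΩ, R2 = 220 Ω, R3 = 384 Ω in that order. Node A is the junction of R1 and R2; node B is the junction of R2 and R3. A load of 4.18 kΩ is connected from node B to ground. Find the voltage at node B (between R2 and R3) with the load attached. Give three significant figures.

At node B, R3 is in parallel with the load: R3‖R_L = 351.7 Ω.
Below node A the resistance is R2 + (R3‖R_L) = 571.7 Ω, so V_A = 38.6 × 571.7/6892 = 3.202 V.
Then V_B = V_A × (R3‖R_L)/(R2 + R3‖R_L) = 3.202 × 351.7/571.7 = 1.97 V.

V ≈ 1.97 V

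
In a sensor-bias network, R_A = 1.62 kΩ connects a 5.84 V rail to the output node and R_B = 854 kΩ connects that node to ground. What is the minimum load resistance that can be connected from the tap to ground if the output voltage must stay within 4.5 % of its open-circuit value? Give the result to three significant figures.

R_L(min) ≈ 34.3 kΩ

Output resistance R_th = R_A‖R_B = (1.62 × 854)/855.6 = 1.617 kΩ.
The fractional drop is R_th/(R_th + R_L); requiring this ≤ 0.0450 gives R_L ≥ R_th(1/0.0450 − 1) = 1.617 × 21.22 = 34.3 kΩ.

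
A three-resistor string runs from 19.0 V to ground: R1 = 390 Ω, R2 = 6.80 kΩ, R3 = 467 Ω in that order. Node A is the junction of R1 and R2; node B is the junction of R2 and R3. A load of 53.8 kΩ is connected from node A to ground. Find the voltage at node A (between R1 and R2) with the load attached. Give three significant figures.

V ≈ 17.9 V

Below node A the series string R2+R3 = 7267 Ω sits in parallel with the 53800 Ω load: 6402 Ω.
V_A = 19.0 × 6402/(390 + 6402) = 17.9 V.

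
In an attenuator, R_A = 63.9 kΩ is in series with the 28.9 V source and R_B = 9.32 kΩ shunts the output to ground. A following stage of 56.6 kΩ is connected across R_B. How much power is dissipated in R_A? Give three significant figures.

P ≈ 10.3 mW

Total resistance from the source is R_A + (R_B‖R_L) = 71.90 kΩ, so I = 28.9/71.90 kΩ = 0.4019 mA.
P = I²·R_A = (0.4019 mA)² × 63.9 kΩ = 10.3 mW.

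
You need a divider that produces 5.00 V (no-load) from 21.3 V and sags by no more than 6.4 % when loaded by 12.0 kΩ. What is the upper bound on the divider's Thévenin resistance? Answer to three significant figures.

R_th ≤ 821 Ω

Loading drop = R_th/(R_th + R_L) ≤ 0.0640, so R_th ≤ R_L · ε/(1−ε) = 12.0 kΩ × 0.0640/0.9360 = 821 Ω.
(Any R1, R2 with R2/(R1+R2) = 0.235 and R1‖R2 ≤ 821 Ω will meet the spec.)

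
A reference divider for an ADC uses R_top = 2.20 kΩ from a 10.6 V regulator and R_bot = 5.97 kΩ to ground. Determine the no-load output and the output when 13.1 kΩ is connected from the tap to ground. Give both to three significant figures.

Unloaded: 7.75 V; loaded: 6.90 V

Open-circuit: V = 10.6 × 5.97/(2.20 + 5.97) = 7.75 V.
With the load, R_bot becomes R_bot‖R_L = 4.101 kΩ, so V = 10.6 × 4.101/6.301 = 6.90 V.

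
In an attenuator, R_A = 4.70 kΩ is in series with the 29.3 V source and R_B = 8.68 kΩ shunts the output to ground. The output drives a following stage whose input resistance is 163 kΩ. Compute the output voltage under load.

V_out ≈ 18.7 V

The load sits in parallel with R_B: R_B‖R_L = (8.68 × 163) / (8.68 + 163) = 8.241 kΩ.
V_out = 29.3 × 8.241 / (4.70 + 8.241) = 29.3 × 8.241/12.94 = 18.7 V.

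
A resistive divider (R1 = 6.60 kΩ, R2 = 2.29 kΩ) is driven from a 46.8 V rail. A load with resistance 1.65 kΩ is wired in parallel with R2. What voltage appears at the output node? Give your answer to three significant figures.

V_out ≈ 5.94 V

The load sits in parallel with R2: R2‖R_L = (2.29 × 1.65) / (2.29 + 1.65) = 0.9590 kΩ.
V_out = 46.8 × 0.9590 / (6.60 + 0.9590) = 46.8 × 0.9590/7.559 = 5.94 V.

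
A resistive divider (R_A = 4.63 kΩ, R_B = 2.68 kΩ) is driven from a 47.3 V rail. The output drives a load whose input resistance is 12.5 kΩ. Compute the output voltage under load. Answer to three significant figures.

The load sits in parallel with R_B: R_B‖R_L = (2.68 × 12.5) / (2.68 + 12.5) = 2.207 kΩ.
V_out = 47.3 × 2.207 / (4.63 + 2.207) = 47.3 × 2.207/6.837 = 15.3 V.

V_out ≈ 15.3 V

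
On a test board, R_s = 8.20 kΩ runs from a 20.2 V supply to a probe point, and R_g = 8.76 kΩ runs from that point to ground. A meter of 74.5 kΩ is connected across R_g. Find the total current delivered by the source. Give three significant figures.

R_g‖R_L = 7.838 kΩ, so the source sees R_s + R_g‖R_L = 16.04 kΩ.
I = 20.2 V / 16.04 kΩ = 1.26 mA.

I ≈ 1.26 mA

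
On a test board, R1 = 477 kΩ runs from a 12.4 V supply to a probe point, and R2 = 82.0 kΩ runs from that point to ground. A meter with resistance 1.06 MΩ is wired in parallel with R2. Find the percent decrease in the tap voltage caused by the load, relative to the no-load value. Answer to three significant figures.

6.19 %

The divider's output (Thévenin) resistance is R1‖R2 = 69.97 kΩ.
Fractional drop under load = R_th/(R_th + R_L) = 69.97 / (69.97 + 1060) = 0.06192.
So the output falls by 6.19 %.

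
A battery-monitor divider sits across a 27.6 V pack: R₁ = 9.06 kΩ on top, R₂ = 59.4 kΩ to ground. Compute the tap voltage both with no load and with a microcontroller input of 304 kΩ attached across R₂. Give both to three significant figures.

Open-circuit: V = 27.6 × 59.4/(9.06 + 59.4) = 23.9 V.
With the load, R₂ becomes R₂‖R_L = 49.69 kΩ, so V = 27.6 × 49.69/58.75 = 23.3 V.

Unloaded: 23.9 V; loaded: 23.3 V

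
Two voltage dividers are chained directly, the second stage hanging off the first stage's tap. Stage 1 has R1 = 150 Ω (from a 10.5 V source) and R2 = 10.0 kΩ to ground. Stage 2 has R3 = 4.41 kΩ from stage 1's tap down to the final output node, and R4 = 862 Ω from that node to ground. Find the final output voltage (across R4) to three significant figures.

Stage 2 presents R3+R4 = 5272 Ω as a load on stage 1's tap.
Stage 1's lower leg becomes R2‖(R3+R4) = 3452 Ω, so V_mid = 10.5 × 3452/3602 = 10.06 V.
Stage 2 is itself unloaded: V_out = V_mid × R4/(R3+R4) = 10.06 × 862/5272 = 1.65 V.

V_out ≈ 1.65 V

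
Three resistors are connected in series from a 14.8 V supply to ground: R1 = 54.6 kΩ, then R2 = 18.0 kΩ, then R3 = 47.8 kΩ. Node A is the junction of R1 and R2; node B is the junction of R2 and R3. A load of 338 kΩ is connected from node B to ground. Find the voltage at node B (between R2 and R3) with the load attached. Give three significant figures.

At node B, R3 is in parallel with the load: R3‖R_L = 41.88 kΩ.
Below node A the resistance is R2 + (R3‖R_L) = 59.88 kΩ, so V_A = 14.8 × 59.88/114.5 = 7.741 V.
Then V_B = V_A × (R3‖R_L)/(R2 + R3‖R_L) = 7.741 × 41.88/59.88 = 5.41 V.

V ≈ 5.41 V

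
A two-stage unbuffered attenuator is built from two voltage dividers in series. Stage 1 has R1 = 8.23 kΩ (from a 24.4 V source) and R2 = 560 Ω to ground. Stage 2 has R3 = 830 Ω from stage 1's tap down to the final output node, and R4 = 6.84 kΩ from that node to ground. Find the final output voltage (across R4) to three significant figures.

Stage 2 presents R3+R4 = 7670 Ω as a load on stage 1's tap.
Stage 1's lower leg becomes R2‖(R3+R4) = 521.9 Ω, so V_mid = 24.4 × 521.9/8752 = 1.455 V.
Stage 2 is itself unloaded: V_out = V_mid × R4/(R3+R4) = 1.455 × 6840/7670 = 1.30 V.

V_out ≈ 1.30 V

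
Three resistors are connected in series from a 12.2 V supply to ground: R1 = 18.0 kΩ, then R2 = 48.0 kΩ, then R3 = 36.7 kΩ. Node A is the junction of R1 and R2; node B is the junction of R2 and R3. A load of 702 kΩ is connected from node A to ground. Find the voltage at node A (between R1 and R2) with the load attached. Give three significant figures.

V ≈ 9.85 V

Below node A the series string R2+R3 = 84.70 kΩ sits in parallel with the 702 kΩ load: 75.58 kΩ.
V_A = 12.2 × 75.58/(18.0 + 75.58) = 9.85 V.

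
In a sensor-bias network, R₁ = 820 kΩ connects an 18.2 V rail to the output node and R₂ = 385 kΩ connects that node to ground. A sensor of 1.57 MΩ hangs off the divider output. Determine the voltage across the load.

The load sits in parallel with R₂: R₂‖R_L = (385 × 1570) / (385 + 1570) = 309.2 kΩ.
V_out = 18.2 × 309.2 / (820 + 309.2) = 18.2 × 309.2/1129 = 4.98 V.
(Unloaded it would have been 5.81 V.)

V_out ≈ 4.98 V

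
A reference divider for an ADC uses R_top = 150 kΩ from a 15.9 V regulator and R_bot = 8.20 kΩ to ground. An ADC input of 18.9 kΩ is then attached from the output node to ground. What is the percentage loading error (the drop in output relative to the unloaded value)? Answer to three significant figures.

29.1 %

The divider's output (Thévenin) resistance is R_top‖R_bot = 7.775 kΩ.
Fractional drop under load = R_th/(R_th + R_L) = 7.775 / (7.775 + 18.9) = 0.2915.
So the output falls by 29.1 %.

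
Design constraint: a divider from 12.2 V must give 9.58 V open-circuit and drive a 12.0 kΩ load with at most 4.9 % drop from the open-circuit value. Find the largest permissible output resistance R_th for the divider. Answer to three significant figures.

R_th ≤ 618 Ω

Loading drop = R_th/(R_th + R_L) ≤ 0.0490, so R_th ≤ R_L · ε/(1−ε) = 12.0 kΩ × 0.0490/0.9510 = 618 Ω.
(Any R1, R2 with R2/(R1+R2) = 0.785 and R1‖R2 ≤ 618 Ω will meet the spec.)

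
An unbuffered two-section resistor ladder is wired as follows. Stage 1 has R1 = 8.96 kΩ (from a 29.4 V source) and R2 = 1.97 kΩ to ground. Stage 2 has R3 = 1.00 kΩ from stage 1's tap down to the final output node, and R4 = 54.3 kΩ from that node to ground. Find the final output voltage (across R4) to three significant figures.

Stage 2 presents R3+R4 = 55.30 kΩ as a load on stage 1's tap.
Stage 1's lower leg becomes R2‖(R3+R4) = 1.902 kΩ, so V_mid = 29.4 × 1.902/10.86 = 5.149 V.
Stage 2 is itself unloaded: V_out = V_mid × R4/(R3+R4) = 5.149 × 54.3/55.30 = 5.06 V.

V_out ≈ 5.06 V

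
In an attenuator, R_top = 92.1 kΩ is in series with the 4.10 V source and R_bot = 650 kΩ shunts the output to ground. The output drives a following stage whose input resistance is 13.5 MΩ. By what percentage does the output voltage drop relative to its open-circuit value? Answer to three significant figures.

The divider's output (Thévenin) resistance is R_top‖R_bot = 80.67 kΩ.
Fractional drop under load = R_th/(R_th + R_L) = 80.67 / (80.67 + 13500) = 0.005940.
So the output falls by 0.594 %.

0.594 %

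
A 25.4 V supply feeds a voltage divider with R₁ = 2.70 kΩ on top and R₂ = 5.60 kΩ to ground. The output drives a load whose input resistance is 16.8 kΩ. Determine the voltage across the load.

V_out ≈ 15.5 V

The load sits in parallel with R₂: R₂‖R_L = (5.60 × 16.8) / (5.60 + 16.8) = 4.200 kΩ.
V_out = 25.4 × 4.200 / (2.70 + 4.200) = 25.4 × 4.200/6.900 = 15.5 V.
(Unloaded it would have been 17.1 V.)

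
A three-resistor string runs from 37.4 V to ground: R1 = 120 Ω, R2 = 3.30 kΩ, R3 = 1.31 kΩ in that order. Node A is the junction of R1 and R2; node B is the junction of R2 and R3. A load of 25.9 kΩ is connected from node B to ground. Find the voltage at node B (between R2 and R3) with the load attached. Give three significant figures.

At node B, R3 is in parallel with the load: R3‖R_L = 1247 Ω.
Below node A the resistance is R2 + (R3‖R_L) = 4547 Ω, so V_A = 37.4 × 4547/4667 = 36.44 V.
Then V_B = V_A × (R3‖R_L)/(R2 + R3‖R_L) = 36.44 × 1247/4547 = 9.99 V.

V ≈ 9.99 V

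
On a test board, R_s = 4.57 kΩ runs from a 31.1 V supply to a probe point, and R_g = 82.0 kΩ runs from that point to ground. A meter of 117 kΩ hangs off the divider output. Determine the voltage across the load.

The load sits in parallel with R_g: R_g‖R_L = (82.0 × 117) / (82.0 + 117) = 48.21 kΩ.
V_out = 31.1 × 48.21 / (4.57 + 48.21) = 31.1 × 48.21/52.78 = 28.4 V.
(Unloaded it would have been 29.5 V.)

V_out ≈ 28.4 V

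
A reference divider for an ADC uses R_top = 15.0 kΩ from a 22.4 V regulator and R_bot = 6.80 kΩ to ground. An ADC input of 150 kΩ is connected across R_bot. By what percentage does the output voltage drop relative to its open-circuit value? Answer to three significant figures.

3.02 %

The divider's output (Thévenin) resistance is R_top‖R_bot = 4.679 kΩ.
Fractional drop under load = R_th/(R_th + R_L) = 4.679 / (4.679 + 150) = 0.03025.
So the output falls by 3.02 %.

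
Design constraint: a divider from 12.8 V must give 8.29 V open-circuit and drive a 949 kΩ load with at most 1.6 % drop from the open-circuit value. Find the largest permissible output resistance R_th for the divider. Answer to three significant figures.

R_th ≤ 15.4 kΩ

Loading drop = R_th/(R_th + R_L) ≤ 0.0160, so R_th ≤ R_L · ε/(1−ε) = 949 kΩ × 0.0160/0.9840 = 15.4 kΩ.
(Any R1, R2 with R2/(R1+R2) = 0.648 and R1‖R2 ≤ 15.4 kΩ will meet the spec.)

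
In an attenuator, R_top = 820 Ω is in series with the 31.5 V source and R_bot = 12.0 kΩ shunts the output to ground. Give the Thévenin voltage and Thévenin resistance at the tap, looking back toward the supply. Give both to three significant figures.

V_th = 29.5 V, R_th = 768 Ω

V_th is the open-circuit tap voltage: 31.5 × 12000/(820 + 12000) = 29.5 V.
With the supply zeroed, R_top and R_bot appear in parallel from the tap: R_th = R_top‖R_bot = (820 × 12000)/12820 = 768 Ω.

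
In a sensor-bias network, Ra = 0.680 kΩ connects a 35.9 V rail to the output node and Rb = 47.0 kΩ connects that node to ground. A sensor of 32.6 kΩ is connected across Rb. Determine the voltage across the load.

The load sits in parallel with Rb: Rb‖R_L = (47000 × 32600) / (47000 + 32600) = 19250 Ω.
V_out = 35.9 × 19250 / (680 + 19250) = 35.9 × 19250/19930 = 34.7 V.

V_out ≈ 34.7 V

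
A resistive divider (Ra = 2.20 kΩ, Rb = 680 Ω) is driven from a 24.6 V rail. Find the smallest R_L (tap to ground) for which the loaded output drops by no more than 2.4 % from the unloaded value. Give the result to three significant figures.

Output resistance R_th = Ra‖Rb = (2200 × 680)/2880 = 519.4 Ω.
The fractional drop is R_th/(R_th + R_L); requiring this ≤ 0.0240 gives R_L ≥ R_th(1/0.0240 − 1) = 519.4 × 40.67 = 21.1 kΩ.

R_L(min) ≈ 21.1 kΩ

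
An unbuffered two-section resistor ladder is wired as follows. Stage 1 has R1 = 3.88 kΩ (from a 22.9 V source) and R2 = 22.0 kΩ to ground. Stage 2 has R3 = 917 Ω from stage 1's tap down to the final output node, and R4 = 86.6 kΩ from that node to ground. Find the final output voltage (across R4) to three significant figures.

V_out ≈ 18.6 V

Stage 2 presents R3+R4 = 87520 Ω as a load on stage 1's tap.
Stage 1's lower leg becomes R2‖(R3+R4) = 17580 Ω, so V_mid = 22.9 × 17580/21460 = 18.76 V.
Stage 2 is itself unloaded: V_out = V_mid × R4/(R3+R4) = 18.76 × 86600/87520 = 18.6 V.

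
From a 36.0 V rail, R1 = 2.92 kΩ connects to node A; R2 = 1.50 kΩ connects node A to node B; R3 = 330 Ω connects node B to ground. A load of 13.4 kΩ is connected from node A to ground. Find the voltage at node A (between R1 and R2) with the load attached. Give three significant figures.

Below node A the series string R2+R3 = 1830 Ω sits in parallel with the 13400 Ω load: 1610 Ω.
V_A = 36.0 × 1610/(2920 + 1610) = 12.8 V.

V ≈ 12.8 V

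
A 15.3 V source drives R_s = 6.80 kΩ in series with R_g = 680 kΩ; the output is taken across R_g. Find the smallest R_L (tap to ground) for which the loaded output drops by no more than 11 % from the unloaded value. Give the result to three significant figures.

Output resistance R_th = R_s‖R_g = (6.80 × 680)/686.8 = 6.733 kΩ.
The fractional drop is R_th/(R_th + R_L); requiring this ≤ 0.110 gives R_L ≥ R_th(1/0.110 − 1) = 6.733 × 8.091 = 54.5 kΩ.

R_L(min) ≈ 54.5 kΩ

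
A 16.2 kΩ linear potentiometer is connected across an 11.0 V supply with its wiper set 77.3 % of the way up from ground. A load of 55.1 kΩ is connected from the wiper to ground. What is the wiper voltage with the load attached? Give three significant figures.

The wiper splits the pot into (1−α)R = 3.677 kΩ above and αR = 12.52 kΩ below.
Lower section ‖ load = 10.20 kΩ.
V_wiper = 11.0 × 10.20/(3.677 + 10.20) = 8.09 V.

V ≈ 8.09 V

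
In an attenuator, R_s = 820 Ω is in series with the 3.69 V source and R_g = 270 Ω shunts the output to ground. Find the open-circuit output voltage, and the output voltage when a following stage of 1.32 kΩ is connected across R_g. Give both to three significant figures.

Open-circuit: V = 3.69 × 270/(820 + 270) = 0.914 V.
With the load, R_g becomes R_g‖R_L = 224.2 Ω, so V = 3.69 × 224.2/1044 = 0.792 V.

Unloaded: 0.914 V; loaded: 0.792 V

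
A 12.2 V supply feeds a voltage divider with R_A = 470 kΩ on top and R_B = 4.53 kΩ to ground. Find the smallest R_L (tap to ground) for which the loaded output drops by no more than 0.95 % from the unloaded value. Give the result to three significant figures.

Output resistance R_th = R_A‖R_B = (470 × 4.53)/474.5 = 4.487 kΩ.
The fractional drop is R_th/(R_th + R_L); requiring this ≤ 0.00950 gives R_L ≥ R_th(1/0.00950 − 1) = 4.487 × 104.3 = 468 kΩ.

R_L(min) ≈ 468 kΩ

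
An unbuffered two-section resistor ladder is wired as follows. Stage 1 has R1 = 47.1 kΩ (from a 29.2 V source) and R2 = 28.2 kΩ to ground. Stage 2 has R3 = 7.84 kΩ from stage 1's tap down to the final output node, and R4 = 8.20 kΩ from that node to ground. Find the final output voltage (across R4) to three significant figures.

Stage 2 presents R3+R4 = 16.04 kΩ as a load on stage 1's tap.
Stage 1's lower leg becomes R2‖(R3+R4) = 10.22 kΩ, so V_mid = 29.2 × 10.22/57.32 = 5.208 V.
Stage 2 is itself unloaded: V_out = V_mid × R4/(R3+R4) = 5.208 × 8.20/16.04 = 2.66 V.

V_out ≈ 2.66 V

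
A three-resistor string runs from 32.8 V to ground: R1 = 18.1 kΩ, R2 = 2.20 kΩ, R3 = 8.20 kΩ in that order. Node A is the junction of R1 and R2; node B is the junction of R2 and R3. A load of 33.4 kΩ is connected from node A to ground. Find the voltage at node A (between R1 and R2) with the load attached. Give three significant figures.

V ≈ 9.99 V

Below node A the series string R2+R3 = 10.40 kΩ sits in parallel with the 33.4 kΩ load: 7.931 kΩ.
V_A = 32.8 × 7.931/(18.1 + 7.931) = 9.99 V.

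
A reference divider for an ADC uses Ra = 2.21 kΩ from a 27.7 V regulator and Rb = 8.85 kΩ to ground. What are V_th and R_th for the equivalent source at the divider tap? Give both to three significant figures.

V_th = 22.2 V, R_th = 1.77 kΩ

V_th is the open-circuit tap voltage: 27.7 × 8.85/(2.21 + 8.85) = 22.2 V.
With the supply zeroed, Ra and Rb appear in parallel from the tap: R_th = Ra‖Rb = (2.21 × 8.85)/11.06 = 1.77 kΩ.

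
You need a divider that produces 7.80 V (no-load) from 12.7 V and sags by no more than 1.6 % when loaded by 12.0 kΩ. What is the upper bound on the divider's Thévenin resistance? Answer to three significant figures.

R_th ≤ 195 Ω

Loading drop = R_th/(R_th + R_L) ≤ 0.0160, so R_th ≤ R_L · ε/(1−ε) = 12.0 kΩ × 0.0160/0.9840 = 195 Ω.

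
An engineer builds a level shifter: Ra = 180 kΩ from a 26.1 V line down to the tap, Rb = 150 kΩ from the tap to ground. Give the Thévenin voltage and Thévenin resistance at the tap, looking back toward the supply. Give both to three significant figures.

V_th = 11.9 V, R_th = 81.8 kΩ

V_th is the open-circuit tap voltage: 26.1 × 150/(180 + 150) = 11.9 V.
With the supply zeroed, Ra and Rb appear in parallel from the tap: R_th = Ra‖Rb = (180 × 150)/330.0 = 81.8 kΩ.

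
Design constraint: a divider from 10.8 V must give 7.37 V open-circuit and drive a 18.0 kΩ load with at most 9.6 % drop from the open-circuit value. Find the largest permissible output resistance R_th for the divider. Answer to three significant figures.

Loading drop = R_th/(R_th + R_L) ≤ 0.0960, so R_th ≤ R_L · ε/(1−ε) = 18.0 kΩ × 0.0960/0.9040 = 1.91 kΩ.

R_th ≤ 1.91 kΩ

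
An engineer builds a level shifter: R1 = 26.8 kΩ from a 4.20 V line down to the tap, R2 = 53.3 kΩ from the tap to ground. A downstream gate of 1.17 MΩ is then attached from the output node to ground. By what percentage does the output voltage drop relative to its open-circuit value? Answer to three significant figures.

1.50 %

The divider's output (Thévenin) resistance is R1‖R2 = 17.83 kΩ.
Fractional drop under load = R_th/(R_th + R_L) = 17.83 / (17.83 + 1170) = 0.01501.
So the output falls by 1.50 %.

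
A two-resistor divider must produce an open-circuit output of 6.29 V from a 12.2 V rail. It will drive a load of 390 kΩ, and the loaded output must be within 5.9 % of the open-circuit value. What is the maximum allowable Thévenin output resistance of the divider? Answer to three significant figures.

Loading drop = R_th/(R_th + R_L) ≤ 0.0590, so R_th ≤ R_L · ε/(1−ε) = 390 kΩ × 0.0590/0.9410 = 24.5 kΩ.

R_th ≤ 24.5 kΩ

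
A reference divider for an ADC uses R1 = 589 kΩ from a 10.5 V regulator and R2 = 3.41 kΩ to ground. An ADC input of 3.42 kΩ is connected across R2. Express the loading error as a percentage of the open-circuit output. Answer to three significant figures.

49.8 %

The divider's output (Thévenin) resistance is R1‖R2 = 3.390 kΩ.
Fractional drop under load = R_th/(R_th + R_L) = 3.390 / (3.390 + 3.42) = 0.4978.
So the output falls by 49.8 %.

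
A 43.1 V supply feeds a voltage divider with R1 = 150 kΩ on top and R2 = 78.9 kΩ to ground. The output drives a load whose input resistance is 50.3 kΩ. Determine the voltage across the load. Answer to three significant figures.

The load sits in parallel with R2: R2‖R_L = (78.9 × 50.3) / (78.9 + 50.3) = 30.72 kΩ.
V_out = 43.1 × 30.72 / (150 + 30.72) = 43.1 × 30.72/180.7 = 7.33 V.

V_out ≈ 7.33 V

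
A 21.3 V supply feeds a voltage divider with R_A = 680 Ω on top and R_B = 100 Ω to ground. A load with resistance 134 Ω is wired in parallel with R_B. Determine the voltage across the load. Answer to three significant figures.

V_out ≈ 1.65 V

The load sits in parallel with R_B: R_B‖R_L = (100 × 134) / (100 + 134) = 57.26 Ω.
V_out = 21.3 × 57.26 / (680 + 57.26) = 21.3 × 57.26/737.3 = 1.65 V.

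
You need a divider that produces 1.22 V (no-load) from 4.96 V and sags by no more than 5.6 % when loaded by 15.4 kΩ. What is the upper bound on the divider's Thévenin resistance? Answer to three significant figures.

R_th ≤ 914 Ω

Loading drop = R_th/(R_th + R_L) ≤ 0.0560, so R_th ≤ R_L · ε/(1−ε) = 15.4 kΩ × 0.0560/0.9440 = 914 Ω.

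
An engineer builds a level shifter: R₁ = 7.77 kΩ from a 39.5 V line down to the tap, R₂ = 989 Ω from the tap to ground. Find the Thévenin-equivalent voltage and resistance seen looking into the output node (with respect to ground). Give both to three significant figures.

V_th is the open-circuit tap voltage: 39.5 × 989/(7770 + 989) = 4.46 V.
With the supply zeroed, R₁ and R₂ appear in parallel from the tap: R_th = R₁‖R₂ = (7770 × 989)/8759 = 877 Ω.

V_th = 4.46 V, R_th = 877 Ω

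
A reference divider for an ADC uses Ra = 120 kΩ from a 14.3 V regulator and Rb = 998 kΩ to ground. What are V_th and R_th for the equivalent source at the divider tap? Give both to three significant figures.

V_th = 12.8 V, R_th = 107 kΩ

V_th is the open-circuit tap voltage: 14.3 × 998/(120 + 998) = 12.8 V.
With the supply zeroed, Ra and Rb appear in parallel from the tap: R_th = Ra‖Rb = (120 × 998)/1118 = 107 kΩ.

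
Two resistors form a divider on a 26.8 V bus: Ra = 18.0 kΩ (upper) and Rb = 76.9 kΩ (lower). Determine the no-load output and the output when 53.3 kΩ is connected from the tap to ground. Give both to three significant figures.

Unloaded: 21.7 V; loaded: 17.1 V

Open-circuit: V = 26.8 × 76.9/(18.0 + 76.9) = 21.7 V.
With the load, Rb becomes Rb‖R_L = 31.48 kΩ, so V = 26.8 × 31.48/49.48 = 17.1 V.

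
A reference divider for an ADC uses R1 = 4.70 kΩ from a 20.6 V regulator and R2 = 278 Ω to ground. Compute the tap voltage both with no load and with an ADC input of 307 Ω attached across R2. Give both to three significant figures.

Open-circuit: V = 20.6 × 278/(4700 + 278) = 1.15 V.
With the load, R2 becomes R2‖R_L = 145.9 Ω, so V = 20.6 × 145.9/4846 = 0.620 V.

Unloaded: 1.15 V; loaded: 0.620 V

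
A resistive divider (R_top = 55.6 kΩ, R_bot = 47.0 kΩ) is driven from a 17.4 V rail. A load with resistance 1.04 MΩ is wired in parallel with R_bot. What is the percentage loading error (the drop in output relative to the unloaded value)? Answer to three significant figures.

2.39 %

The divider's output (Thévenin) resistance is R_top‖R_bot = 25.47 kΩ.
Fractional drop under load = R_th/(R_th + R_L) = 25.47 / (25.47 + 1040) = 0.02390.
So the output falls by 2.39 %.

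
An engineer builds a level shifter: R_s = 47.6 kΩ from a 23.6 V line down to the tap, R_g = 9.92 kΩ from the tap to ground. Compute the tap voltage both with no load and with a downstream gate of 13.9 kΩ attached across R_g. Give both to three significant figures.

Unloaded: 4.07 V; loaded: 2.56 V

Open-circuit: V = 23.6 × 9.92/(47.6 + 9.92) = 4.07 V.
With the load, R_g becomes R_g‖R_L = 5.789 kΩ, so V = 23.6 × 5.789/53.39 = 2.56 V.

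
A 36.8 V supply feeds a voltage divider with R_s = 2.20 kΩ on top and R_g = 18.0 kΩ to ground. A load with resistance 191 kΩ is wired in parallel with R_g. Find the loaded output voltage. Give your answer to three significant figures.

The load sits in parallel with R_g: R_g‖R_L = (18.0 × 191) / (18.0 + 191) = 16.45 kΩ.
V_out = 36.8 × 16.45 / (2.20 + 16.45) = 36.8 × 16.45/18.65 = 32.5 V.

V_out ≈ 32.5 V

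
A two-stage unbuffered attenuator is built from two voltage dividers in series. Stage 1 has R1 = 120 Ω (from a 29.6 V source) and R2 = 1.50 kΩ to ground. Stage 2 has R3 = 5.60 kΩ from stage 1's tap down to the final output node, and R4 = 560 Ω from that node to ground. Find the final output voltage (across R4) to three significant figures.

V_out ≈ 2.45 V

Stage 2 presents R3+R4 = 6160 Ω as a load on stage 1's tap.
Stage 1's lower leg becomes R2‖(R3+R4) = 1206 Ω, so V_mid = 29.6 × 1206/1326 = 26.92 V.
Stage 2 is itself unloaded: V_out = V_mid × R4/(R3+R4) = 26.92 × 560/6160 = 2.45 V.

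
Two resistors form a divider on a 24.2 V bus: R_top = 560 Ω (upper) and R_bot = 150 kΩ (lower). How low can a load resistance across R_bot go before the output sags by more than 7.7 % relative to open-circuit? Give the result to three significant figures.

R_L(min) ≈ 6.69 kΩ

Output resistance R_th = R_top‖R_bot = (560 × 150000)/150600 = 557.9 Ω.
The fractional drop is R_th/(R_th + R_L); requiring this ≤ 0.0770 gives R_L ≥ R_th(1/0.0770 − 1) = 557.9 × 11.99 = 6.69 kΩ.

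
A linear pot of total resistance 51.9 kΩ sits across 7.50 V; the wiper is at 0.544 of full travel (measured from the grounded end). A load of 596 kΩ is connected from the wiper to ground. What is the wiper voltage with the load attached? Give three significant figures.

The wiper splits the pot into (1−α)R = 23.67 kΩ above and αR = 28.23 kΩ below.
Lower section ‖ load = 26.96 kΩ.
V_wiper = 7.50 × 26.96/(23.67 + 26.96) = 3.99 V.

V ≈ 3.99 V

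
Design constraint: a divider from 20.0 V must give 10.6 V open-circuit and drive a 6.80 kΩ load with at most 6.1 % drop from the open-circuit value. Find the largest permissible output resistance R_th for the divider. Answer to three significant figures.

R_th ≤ 442 Ω

Loading drop = R_th/(R_th + R_L) ≤ 0.0610, so R_th ≤ R_L · ε/(1−ε) = 6.80 kΩ × 0.0610/0.9390 = 442 Ω.
(Any R1, R2 with R2/(R1+R2) = 0.530 and R1‖R2 ≤ 442 Ω will meet the spec.)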